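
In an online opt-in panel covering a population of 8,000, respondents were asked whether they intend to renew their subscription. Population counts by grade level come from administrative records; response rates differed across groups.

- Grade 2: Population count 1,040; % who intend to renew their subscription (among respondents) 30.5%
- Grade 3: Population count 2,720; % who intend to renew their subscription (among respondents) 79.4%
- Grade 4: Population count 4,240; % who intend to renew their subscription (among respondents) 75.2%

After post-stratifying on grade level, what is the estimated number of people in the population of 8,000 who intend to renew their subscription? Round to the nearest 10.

Each cell contributes its population count × the respondent rate:
  Grade 2: 1,040 × 30.5% = 317.2
  Grade 3: 2,720 × 79.4% = 2159.68
  Grade 4: 4,240 × 75.2% = 3188.48
Estimated total = 5665.36 → 5,670.

5,670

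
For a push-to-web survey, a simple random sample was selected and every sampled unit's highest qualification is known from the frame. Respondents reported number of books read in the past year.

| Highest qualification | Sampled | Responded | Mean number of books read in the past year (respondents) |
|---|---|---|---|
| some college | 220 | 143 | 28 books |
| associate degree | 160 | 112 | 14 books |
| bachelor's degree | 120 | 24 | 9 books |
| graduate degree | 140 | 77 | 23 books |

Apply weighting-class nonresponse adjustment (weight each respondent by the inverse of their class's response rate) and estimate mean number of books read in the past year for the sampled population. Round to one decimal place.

Class response rates: some college 143/220 = 65%, associate degree 112/160 = 70%, bachelor's degree 24/120 = 20%, graduate degree 77/140 = 55%.
Each respondent's weight = sampled/responded in their class; summing within a class gives n_sampled, so:
  some college: 220 × 28 = 6160
  associate degree: 160 × 14 = 2240
  bachelor's degree: 120 × 9 = 1080
  graduate degree: 140 × 23 = 3220
Adjusted estimate = 12,700 / 640 = 19.8438 → 19.8.

19.8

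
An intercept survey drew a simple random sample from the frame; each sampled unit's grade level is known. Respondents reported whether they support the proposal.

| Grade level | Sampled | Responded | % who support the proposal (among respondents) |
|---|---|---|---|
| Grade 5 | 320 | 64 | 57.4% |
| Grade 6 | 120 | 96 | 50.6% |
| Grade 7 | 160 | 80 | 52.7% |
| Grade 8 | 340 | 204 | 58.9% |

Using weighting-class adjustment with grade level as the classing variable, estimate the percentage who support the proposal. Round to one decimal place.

56.3%

Response rates by class: Grade 5 64/320 = 20%, Grade 6 96/120 = 80%, Grade 7 80/160 = 50%, Grade 8 204/340 = 60%.
With weight = n_sampled/n_responded per class, the weighted class total is n_sampled:
  Grade 5: 320 × 57.4 = 18,368
  Grade 6: 120 × 50.6 = 6072
  Grade 7: 160 × 52.7 = 8432
  Grade 8: 340 × 58.9 = 20,026
Adjusted estimate = 52,898 / 940 = 56.2745 → 56.3%.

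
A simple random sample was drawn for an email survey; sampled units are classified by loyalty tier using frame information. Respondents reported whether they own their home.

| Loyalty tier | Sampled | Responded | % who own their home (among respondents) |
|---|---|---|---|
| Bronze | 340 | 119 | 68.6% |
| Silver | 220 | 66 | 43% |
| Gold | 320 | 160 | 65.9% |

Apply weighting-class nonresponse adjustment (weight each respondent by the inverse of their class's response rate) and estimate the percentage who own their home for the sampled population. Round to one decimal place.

61.2%

Class response rates: Bronze 119/340 = 35%, Silver 66/220 = 30%, Gold 160/320 = 50%.
Inverse-response-rate weighting restores each class to its sampled count, so class totals weight by n_sampled:
  Bronze: 340 × 68.6 = 23324
  Silver: 220 × 43 = 9460
  Gold: 320 × 65.9 = 21,088
Adjusted estimate = 53,872 / 880 = 61.2182 → 61.2%.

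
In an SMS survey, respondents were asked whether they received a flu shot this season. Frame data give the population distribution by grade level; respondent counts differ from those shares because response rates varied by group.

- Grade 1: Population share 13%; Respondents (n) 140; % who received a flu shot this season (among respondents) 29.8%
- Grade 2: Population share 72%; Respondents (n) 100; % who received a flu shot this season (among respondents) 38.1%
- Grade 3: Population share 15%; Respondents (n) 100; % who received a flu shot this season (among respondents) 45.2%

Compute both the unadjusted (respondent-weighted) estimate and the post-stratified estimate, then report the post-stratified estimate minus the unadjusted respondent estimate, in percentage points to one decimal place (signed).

Naive respondent-only estimate (weights = respondent counts):
  (140/340)×29.8 + (100/340)×38.1 + (100/340)×45.2 = 36.7706%
Post-stratified estimate weights by population shares:
  0.13×29.8 + 0.72×38.1 + 0.15×45.2 = 38.086%
Difference = 38.086 − 36.7706 = 1.3154 pp.

+1.3 percentage points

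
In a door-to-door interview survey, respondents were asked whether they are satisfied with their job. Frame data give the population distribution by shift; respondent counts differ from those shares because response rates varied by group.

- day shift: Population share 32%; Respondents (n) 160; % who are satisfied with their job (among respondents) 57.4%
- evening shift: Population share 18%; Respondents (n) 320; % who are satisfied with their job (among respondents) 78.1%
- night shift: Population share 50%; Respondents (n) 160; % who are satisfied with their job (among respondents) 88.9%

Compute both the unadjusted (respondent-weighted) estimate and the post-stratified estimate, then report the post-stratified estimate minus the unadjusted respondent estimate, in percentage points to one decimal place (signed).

Naive respondent-only estimate (weights = respondent counts):
  (160/640)×57.4 + (320/640)×78.1 + (160/640)×88.9 = 75.625%
Post-stratifying to population shares instead:
  0.32×57.4 + 0.18×78.1 + 0.5×88.9 = 76.876%
Difference = 76.876 − 75.625 = 1.251 pp.

+1.3 percentage points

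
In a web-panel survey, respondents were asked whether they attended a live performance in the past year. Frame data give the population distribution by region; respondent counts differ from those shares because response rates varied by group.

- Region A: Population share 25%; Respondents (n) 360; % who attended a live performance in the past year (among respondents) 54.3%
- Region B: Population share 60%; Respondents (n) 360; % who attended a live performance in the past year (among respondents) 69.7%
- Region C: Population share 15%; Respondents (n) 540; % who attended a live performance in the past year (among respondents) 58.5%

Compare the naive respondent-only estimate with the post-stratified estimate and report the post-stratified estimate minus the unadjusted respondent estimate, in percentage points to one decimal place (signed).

Unadjusted (pooled respondent) estimate weights by respondent counts:
  (360/1260)×54.3 + (360/1260)×69.7 + (540/1260)×58.5 = 60.5%
Reweighting by population region shares:
  0.25×54.3 + 0.6×69.7 + 0.15×58.5 = 64.17%
Difference = 64.17 − 60.5 = 3.67 pp.

+3.7 percentage points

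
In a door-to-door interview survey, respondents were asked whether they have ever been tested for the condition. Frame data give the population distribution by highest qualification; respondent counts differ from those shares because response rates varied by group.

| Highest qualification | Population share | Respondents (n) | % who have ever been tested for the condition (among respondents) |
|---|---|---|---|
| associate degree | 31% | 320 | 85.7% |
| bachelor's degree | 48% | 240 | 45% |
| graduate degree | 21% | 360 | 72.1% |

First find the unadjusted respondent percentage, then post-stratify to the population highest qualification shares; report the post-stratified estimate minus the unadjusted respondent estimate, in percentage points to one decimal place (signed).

Naive respondent-only estimate (weights = respondent counts):
  (320/920)×85.7 + (240/920)×45 + (360/920)×72.1 = 69.7609%
Post-stratifying to population shares instead:
  0.31×85.7 + 0.48×45 + 0.21×72.1 = 63.308%
Difference = 63.308 − 69.7609 = -6.4529 pp.

-6.5 percentage points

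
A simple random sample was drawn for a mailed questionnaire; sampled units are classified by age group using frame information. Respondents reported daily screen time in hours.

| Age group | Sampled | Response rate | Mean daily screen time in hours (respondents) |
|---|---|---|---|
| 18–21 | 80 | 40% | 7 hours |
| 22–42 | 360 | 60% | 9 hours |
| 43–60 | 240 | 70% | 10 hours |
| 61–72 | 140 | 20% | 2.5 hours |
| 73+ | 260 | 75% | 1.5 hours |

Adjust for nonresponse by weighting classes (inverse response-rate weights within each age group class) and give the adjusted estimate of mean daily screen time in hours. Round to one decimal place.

Each respondent's weight = sampled/responded in their class; summing within a class gives n_sampled, so:
  18–21: 80 × 7 = 560
  22–42: 360 × 9 = 3240
  43–60: 240 × 10 = 2400
  61–72: 140 × 2.5 = 350
  73+: 260 × 1.5 = 390
Adjusted estimate = 6940 / 1,080 = 6.42593 → 6.4.

6.4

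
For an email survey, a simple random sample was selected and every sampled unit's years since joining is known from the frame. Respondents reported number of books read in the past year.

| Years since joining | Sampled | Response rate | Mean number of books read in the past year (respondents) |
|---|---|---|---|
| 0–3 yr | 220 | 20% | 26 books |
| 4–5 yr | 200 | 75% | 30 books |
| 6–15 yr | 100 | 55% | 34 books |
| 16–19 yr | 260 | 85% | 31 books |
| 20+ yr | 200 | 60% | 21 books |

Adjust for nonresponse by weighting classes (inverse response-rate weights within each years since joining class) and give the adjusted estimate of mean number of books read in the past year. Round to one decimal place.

27.9

Each respondent's weight = sampled/responded in their class; summing within a class gives n_sampled, so:
  0–3 yr: 220 × 26 = 5720
  4–5 yr: 200 × 30 = 6000
  6–15 yr: 100 × 34 = 3400
  16–19 yr: 260 × 31 = 8060
  20+ yr: 200 × 21 = 4200
Adjusted estimate = 27,380 / 980 = 27.9388 → 27.9.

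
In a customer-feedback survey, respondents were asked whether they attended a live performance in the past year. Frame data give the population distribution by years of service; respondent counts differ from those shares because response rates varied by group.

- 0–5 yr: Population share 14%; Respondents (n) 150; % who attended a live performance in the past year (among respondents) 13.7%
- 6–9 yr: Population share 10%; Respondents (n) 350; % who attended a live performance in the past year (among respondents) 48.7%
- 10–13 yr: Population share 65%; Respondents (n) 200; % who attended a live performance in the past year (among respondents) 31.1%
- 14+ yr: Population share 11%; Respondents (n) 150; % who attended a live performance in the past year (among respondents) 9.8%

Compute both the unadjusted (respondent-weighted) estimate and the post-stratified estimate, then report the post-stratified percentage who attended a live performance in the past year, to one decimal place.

28.1%

Naive respondent-only estimate (weights = respondent counts):
  (150/850)×13.7 + (350/850)×48.7 + (200/850)×31.1 + (150/850)×9.8 = 31.5176%
Post-stratified estimate weights by population shares:
  0.14×13.7 + 0.1×48.7 + 0.65×31.1 + 0.11×9.8 = 28.081%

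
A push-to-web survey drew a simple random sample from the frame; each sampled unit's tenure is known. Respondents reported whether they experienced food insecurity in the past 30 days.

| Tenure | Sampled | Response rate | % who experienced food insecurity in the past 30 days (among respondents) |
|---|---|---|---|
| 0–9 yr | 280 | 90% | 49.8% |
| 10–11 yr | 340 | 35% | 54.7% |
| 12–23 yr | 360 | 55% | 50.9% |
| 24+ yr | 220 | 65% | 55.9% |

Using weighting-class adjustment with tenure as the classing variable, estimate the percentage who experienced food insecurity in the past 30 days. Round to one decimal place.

Each respondent's weight = sampled/responded in their class; summing within a class gives n_sampled, so:
  0–9 yr: 280 × 49.8 = 13,944
  10–11 yr: 340 × 54.7 = 18,598
  12–23 yr: 360 × 50.9 = 18,324
  24+ yr: 220 × 55.9 = 12,298
Adjusted estimate = 63,164 / 1,200 = 52.6367 → 52.6%.

52.6%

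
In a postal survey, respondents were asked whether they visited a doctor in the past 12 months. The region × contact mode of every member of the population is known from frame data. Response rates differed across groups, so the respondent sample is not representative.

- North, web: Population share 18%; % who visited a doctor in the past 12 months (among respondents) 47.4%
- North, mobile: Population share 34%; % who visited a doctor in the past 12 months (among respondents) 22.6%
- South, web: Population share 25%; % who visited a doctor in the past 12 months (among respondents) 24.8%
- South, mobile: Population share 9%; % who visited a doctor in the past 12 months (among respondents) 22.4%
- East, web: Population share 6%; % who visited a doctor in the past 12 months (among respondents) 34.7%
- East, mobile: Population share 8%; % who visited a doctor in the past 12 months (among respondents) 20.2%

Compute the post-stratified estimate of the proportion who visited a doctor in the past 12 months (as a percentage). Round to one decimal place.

28.1%

Post-stratification weights by population share, not respondent share:
  North, web: 0.18 × 47.4 = 8.532
  North, mobile: 0.34 × 22.6 = 7.684
  South, web: 0.25 × 24.8 = 6.2
  South, mobile: 0.09 × 22.4 = 2.016
  East, web: 0.06 × 34.7 = 2.082
  East, mobile: 0.08 × 20.2 = 1.616
Post-stratified estimate = 28.13 → 28.1%.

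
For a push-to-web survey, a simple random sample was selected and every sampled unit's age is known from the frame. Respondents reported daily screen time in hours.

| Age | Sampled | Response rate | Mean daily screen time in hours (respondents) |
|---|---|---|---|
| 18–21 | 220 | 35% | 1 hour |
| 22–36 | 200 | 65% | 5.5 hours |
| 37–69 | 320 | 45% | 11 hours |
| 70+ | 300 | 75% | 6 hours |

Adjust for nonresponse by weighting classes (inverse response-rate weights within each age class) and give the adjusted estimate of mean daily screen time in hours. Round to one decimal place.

6.4

Weighting each respondent by the inverse class response rate inflates each class back to its sampled size, so the class weight is n_sampled:
  18–21: 220 × 1 = 220
  22–36: 200 × 5.5 = 1100
  37–69: 320 × 11 = 3520
  70+: 300 × 6 = 1800
Adjusted estimate = 6640 / 1,040 = 6.38462 → 6.4.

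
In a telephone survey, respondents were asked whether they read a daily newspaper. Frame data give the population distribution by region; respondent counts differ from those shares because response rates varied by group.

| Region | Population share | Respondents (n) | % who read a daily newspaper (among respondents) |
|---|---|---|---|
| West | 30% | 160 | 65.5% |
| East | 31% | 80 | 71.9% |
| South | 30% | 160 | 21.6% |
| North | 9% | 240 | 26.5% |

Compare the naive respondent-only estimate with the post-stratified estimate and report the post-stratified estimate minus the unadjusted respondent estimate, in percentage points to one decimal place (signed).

+10.1 percentage points

Naive respondent-only estimate (weights = respondent counts):
  (160/640)×65.5 + (80/640)×71.9 + (160/640)×21.6 + (240/640)×26.5 = 40.7%
Reweighting by population region shares:
  0.3×65.5 + 0.31×71.9 + 0.3×21.6 + 0.09×26.5 = 50.804%
Difference = 50.804 − 40.7 = 10.104 pp.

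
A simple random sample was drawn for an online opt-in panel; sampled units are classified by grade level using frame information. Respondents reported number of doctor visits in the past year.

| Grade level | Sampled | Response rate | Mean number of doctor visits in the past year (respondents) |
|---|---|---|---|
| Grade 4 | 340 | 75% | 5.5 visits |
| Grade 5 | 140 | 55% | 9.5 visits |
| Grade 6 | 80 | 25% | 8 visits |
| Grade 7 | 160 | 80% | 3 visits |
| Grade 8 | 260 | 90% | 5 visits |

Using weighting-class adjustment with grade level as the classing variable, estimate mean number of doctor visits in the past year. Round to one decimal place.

Each respondent's weight = sampled/responded in their class; summing within a class gives n_sampled, so:
  Grade 4: 340 × 5.5 = 1870
  Grade 5: 140 × 9.5 = 1330
  Grade 6: 80 × 8 = 640
  Grade 7: 160 × 3 = 480
  Grade 8: 260 × 5 = 1300
Adjusted estimate = 5620 / 980 = 5.73469 → 5.7.

5.7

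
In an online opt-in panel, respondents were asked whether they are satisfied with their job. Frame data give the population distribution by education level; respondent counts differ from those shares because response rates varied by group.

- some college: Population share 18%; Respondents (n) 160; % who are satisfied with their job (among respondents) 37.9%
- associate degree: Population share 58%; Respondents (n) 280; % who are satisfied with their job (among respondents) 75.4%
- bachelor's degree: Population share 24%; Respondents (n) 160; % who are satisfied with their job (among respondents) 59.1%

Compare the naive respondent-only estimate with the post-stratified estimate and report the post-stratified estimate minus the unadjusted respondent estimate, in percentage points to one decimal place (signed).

+3.7 percentage points

Naive respondent-only estimate (weights = respondent counts):
  (160/600)×37.9 + (280/600)×75.4 + (160/600)×59.1 = 61.0533%
Post-stratifying to population shares instead:
  0.18×37.9 + 0.58×75.4 + 0.24×59.1 = 64.738%
Difference = 64.738 − 61.0533 = 3.6847 pp.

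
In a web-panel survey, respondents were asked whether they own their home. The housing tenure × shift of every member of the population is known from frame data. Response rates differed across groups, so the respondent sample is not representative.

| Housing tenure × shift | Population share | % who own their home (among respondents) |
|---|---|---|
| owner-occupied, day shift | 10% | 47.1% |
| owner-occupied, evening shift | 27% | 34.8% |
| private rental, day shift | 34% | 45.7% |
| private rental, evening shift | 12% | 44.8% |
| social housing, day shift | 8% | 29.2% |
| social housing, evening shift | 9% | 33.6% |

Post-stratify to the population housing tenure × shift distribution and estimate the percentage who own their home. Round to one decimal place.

Post-stratification weights by population share, not respondent share:
  owner-occupied, day shift: 0.1 × 47.1 = 4.71
  owner-occupied, evening shift: 0.27 × 34.8 = 9.396
  private rental, day shift: 0.34 × 45.7 = 15.538
  private rental, evening shift: 0.12 × 44.8 = 5.376
  social housing, day shift: 0.08 × 29.2 = 2.336
  social housing, evening shift: 0.09 × 33.6 = 3.024
Post-stratified estimate = 40.38 → 40.4%.

40.4%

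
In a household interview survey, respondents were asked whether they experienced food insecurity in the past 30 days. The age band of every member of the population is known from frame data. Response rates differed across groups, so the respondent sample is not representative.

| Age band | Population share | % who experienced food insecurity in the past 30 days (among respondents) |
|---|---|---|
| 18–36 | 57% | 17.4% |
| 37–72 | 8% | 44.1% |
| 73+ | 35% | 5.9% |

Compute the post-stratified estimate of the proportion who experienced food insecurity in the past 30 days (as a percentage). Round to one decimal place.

15.5%

Each cell contributes population-share × respondent value:
  18–36: 0.57 × 17.4 = 9.918
  37–72: 0.08 × 44.1 = 3.528
  73+: 0.35 × 5.9 = 2.065
Post-stratified estimate = 15.511 → 15.5%.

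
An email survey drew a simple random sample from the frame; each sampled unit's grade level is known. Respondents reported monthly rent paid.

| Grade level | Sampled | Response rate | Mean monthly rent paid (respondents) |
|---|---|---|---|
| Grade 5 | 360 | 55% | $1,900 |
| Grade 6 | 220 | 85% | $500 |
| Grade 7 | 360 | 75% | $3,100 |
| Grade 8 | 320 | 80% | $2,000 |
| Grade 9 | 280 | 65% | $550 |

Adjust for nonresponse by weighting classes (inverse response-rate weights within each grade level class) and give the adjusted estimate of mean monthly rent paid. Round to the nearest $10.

With weight = n_sampled/n_responded per class, the weighted class total is n_sampled:
  Grade 5: 360 × 1900 = 684,000
  Grade 6: 220 × 500 = 110,000
  Grade 7: 360 × 3100 = 1,116,000
  Grade 8: 320 × 2000 = 640,000
  Grade 9: 280 × 550 = 154,000
Adjusted estimate = 2,704,000 / 1,540 = 1755.84 → $1,760.

$1,760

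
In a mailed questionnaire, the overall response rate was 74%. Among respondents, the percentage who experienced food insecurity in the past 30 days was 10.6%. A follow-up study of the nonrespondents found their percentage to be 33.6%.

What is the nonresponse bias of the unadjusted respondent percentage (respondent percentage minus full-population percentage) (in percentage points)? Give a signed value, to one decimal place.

Nonresponse fraction = 1 − 0.74 = 0.26.
Bias = (nonresponse fraction) × (respondent percentage − nonrespondent percentage)
     = 0.26 × (10.6 − 33.6) = 0.26 × -23 = -5.98.

-6.0 percentage points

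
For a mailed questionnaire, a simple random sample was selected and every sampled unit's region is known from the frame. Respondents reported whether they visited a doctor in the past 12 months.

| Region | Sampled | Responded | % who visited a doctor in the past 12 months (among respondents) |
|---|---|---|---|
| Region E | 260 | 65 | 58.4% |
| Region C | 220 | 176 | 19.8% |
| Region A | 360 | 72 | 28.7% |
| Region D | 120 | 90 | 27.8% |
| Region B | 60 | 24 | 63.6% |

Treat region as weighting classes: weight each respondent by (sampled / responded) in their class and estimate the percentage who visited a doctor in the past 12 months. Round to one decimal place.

Response rates by class: Region E 65/260 = 25%, Region C 176/220 = 80%, Region A 72/360 = 20%, Region D 90/120 = 75%, Region B 24/60 = 40%.
Inverse-response-rate weighting restores each class to its sampled count, so class totals weight by n_sampled:
  Region E: 260 × 58.4 = 15,184
  Region C: 220 × 19.8 = 4356
  Region A: 360 × 28.7 = 10,332
  Region D: 120 × 27.8 = 3336
  Region B: 60 × 63.6 = 3816
Adjusted estimate = 37,024 / 1,020 = 36.298 → 36.3%.

36.3%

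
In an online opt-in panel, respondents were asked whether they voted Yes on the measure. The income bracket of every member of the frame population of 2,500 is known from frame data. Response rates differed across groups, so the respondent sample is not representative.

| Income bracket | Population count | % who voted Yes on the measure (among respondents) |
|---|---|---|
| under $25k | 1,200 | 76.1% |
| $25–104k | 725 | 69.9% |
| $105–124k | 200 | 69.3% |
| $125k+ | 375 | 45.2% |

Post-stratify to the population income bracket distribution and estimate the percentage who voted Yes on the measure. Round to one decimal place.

69.1%

Weight each group's respondent value by its population share:
  under $25k: (1,200/2,500) × 76.1 = 36.528
  $25–104k: (725/2,500) × 69.9 = 20.271
  $105–124k: (200/2,500) × 69.3 = 5.544
  $125k+: (375/2,500) × 45.2 = 6.78
Post-stratified estimate = 69.123 → 69.1%.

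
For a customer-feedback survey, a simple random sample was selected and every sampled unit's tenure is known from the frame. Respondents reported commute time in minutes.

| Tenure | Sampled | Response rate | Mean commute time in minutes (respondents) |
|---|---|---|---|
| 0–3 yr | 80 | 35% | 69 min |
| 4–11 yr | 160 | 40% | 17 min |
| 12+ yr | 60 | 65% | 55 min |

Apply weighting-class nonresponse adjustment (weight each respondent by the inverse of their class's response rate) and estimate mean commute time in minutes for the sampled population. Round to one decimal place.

38.5

Each respondent's weight = sampled/responded in their class; summing within a class gives n_sampled, so:
  0–3 yr: 80 × 69 = 5520
  4–11 yr: 160 × 17 = 2720
  12+ yr: 60 × 55 = 3300
Adjusted estimate = 11,540 / 300 = 38.4667 → 38.5.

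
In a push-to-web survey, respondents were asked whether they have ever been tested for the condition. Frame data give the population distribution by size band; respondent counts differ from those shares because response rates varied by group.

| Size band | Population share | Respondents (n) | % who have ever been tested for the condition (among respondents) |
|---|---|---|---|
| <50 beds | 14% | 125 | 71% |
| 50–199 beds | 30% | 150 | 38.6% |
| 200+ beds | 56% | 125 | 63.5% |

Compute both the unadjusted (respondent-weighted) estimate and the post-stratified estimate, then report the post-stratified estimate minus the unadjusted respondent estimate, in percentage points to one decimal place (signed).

Without adjustment, the pooled respondent share is:
  (125/400)×71 + (150/400)×38.6 + (125/400)×63.5 = 56.5063%
Post-stratifying to population shares instead:
  0.14×71 + 0.3×38.6 + 0.56×63.5 = 57.08%
Difference = 57.08 − 56.5063 = 0.5738 pp.

+0.6 percentage points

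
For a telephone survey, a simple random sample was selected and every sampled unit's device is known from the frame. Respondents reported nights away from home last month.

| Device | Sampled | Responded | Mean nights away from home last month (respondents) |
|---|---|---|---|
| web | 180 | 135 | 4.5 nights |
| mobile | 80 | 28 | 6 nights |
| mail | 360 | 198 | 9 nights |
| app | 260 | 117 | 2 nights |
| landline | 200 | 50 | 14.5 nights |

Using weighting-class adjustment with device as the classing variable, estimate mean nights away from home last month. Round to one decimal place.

7.4

Response rates by class: web 135/180 = 75%, mobile 28/80 = 35%, mail 198/360 = 55%, app 117/260 = 45%, landline 50/200 = 25%.
Each respondent's weight = sampled/responded in their class; summing within a class gives n_sampled, so:
  web: 180 × 4.5 = 810
  mobile: 80 × 6 = 480
  mail: 360 × 9 = 3240
  app: 260 × 2 = 520
  landline: 200 × 14.5 = 2900
Adjusted estimate = 7950 / 1,080 = 7.36111 → 7.4.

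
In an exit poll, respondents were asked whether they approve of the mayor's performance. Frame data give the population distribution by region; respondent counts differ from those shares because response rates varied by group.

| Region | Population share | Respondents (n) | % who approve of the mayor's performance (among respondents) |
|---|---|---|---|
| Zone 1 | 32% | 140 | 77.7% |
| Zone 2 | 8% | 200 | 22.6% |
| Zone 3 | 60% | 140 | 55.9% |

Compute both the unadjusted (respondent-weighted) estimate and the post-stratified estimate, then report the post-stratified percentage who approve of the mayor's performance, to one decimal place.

60.2%

Without adjustment, the pooled respondent share is:
  (140/480)×77.7 + (200/480)×22.6 + (140/480)×55.9 = 48.3833%
Post-stratifying to population shares instead:
  0.32×77.7 + 0.08×22.6 + 0.6×55.9 = 60.212%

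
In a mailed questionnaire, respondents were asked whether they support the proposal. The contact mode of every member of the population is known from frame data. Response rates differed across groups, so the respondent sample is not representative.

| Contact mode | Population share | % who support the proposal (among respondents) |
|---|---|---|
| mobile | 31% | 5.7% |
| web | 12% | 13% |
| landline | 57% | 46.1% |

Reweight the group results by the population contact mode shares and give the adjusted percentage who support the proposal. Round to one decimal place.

29.6%

Post-stratification weights by population share, not respondent share:
  mobile: 0.31 × 5.7 = 1.767
  web: 0.12 × 13 = 1.56
  landline: 0.57 × 46.1 = 26.277
Post-stratified estimate = 29.604 → 29.6%.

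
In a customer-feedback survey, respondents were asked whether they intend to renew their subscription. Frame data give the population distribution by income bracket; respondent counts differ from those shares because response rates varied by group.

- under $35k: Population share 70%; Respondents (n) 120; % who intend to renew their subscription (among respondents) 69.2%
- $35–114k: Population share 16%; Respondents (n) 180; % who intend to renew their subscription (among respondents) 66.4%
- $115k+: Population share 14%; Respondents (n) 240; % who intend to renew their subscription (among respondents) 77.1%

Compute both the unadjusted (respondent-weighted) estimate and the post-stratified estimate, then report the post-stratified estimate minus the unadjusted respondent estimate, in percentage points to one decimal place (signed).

-1.9 percentage points

Without adjustment, the pooled respondent share is:
  (120/540)×69.2 + (180/540)×66.4 + (240/540)×77.1 = 71.7778%
Reweighting by population income bracket shares:
  0.7×69.2 + 0.16×66.4 + 0.14×77.1 = 69.858%
Difference = 69.858 − 71.7778 = -1.9198 pp.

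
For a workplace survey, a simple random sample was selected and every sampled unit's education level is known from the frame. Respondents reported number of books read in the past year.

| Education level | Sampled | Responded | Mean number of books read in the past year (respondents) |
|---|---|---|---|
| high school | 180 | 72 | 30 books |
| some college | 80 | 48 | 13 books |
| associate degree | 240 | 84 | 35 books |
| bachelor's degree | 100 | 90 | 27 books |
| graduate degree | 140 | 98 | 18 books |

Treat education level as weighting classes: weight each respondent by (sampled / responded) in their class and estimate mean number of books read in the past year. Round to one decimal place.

Response rates by class: high school 72/180 = 40%, some college 48/80 = 60%, associate degree 84/240 = 35%, bachelor's degree 90/100 = 90%, graduate degree 98/140 = 70%.
Each respondent's weight = sampled/responded in their class; summing within a class gives n_sampled, so:
  high school: 180 × 30 = 5400
  some college: 80 × 13 = 1040
  associate degree: 240 × 35 = 8400
  bachelor's degree: 100 × 27 = 2700
  graduate degree: 140 × 18 = 2520
Adjusted estimate = 20,060 / 740 = 27.1081 → 27.1.

27.1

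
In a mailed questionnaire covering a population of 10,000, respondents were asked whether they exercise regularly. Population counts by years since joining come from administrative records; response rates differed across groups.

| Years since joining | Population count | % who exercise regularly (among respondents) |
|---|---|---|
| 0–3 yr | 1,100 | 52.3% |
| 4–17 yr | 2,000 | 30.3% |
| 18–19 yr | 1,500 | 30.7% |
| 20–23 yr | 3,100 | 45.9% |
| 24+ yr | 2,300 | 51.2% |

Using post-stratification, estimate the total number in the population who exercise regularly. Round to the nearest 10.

Estimated count per cell = population count × respondent percentage:
  0–3 yr: 1,100 × 52.3% = 575.3
  4–17 yr: 2,000 × 30.3% = 606
  18–19 yr: 1,500 × 30.7% = 460.5
  20–23 yr: 3,100 × 45.9% = 1422.9
  24+ yr: 2,300 × 51.2% = 1177.6
Estimated total = 4242.3 → 4,240.

4,240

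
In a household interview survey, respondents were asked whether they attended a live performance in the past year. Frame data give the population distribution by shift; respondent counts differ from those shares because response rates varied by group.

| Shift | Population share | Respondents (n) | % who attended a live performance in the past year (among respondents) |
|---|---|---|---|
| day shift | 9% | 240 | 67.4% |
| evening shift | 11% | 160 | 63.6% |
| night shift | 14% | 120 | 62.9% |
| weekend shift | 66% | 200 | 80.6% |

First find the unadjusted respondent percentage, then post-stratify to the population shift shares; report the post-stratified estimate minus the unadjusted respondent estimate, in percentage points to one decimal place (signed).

+5.6 percentage points

Naive respondent-only estimate (weights = respondent counts):
  (240/720)×67.4 + (160/720)×63.6 + (120/720)×62.9 + (200/720)×80.6 = 69.4722%
Post-stratifying to population shares instead:
  0.09×67.4 + 0.11×63.6 + 0.14×62.9 + 0.66×80.6 = 75.064%
Difference = 75.064 − 69.4722 = 5.5918 pp.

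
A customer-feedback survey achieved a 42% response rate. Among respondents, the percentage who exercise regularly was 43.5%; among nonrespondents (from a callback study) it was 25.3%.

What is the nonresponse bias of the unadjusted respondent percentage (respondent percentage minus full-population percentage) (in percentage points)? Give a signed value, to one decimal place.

+10.6 percentage points

Nonresponse fraction = 1 − 0.42 = 0.58.
Bias = (nonresponse fraction) × (respondent percentage − nonrespondent percentage)
     = 0.58 × (43.5 − 25.3) = 0.58 × 18.2 = 10.556.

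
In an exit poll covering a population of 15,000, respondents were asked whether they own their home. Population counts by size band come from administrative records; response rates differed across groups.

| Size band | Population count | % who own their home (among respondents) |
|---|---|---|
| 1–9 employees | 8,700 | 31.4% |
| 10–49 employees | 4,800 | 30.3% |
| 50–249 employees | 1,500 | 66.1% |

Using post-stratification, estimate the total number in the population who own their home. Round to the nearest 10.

5,180

Apply each group's respondent rate to its population count:
  1–9 employees: 8,700 × 31.4% = 2731.8
  10–49 employees: 4,800 × 30.3% = 1454.4
  50–249 employees: 1,500 × 66.1% = 991.5
Estimated total = 5177.7 → 5,180.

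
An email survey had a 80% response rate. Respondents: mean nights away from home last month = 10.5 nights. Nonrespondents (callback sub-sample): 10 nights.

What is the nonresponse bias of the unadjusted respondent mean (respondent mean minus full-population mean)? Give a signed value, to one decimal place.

+0.1

Nonresponse fraction = 1 − 0.8 = 0.2.
Bias = (nonresponse fraction) × (respondent mean − nonrespondent mean)
     = 0.2 × (10.5 − 10) = 0.2 × 0.5 = 0.1.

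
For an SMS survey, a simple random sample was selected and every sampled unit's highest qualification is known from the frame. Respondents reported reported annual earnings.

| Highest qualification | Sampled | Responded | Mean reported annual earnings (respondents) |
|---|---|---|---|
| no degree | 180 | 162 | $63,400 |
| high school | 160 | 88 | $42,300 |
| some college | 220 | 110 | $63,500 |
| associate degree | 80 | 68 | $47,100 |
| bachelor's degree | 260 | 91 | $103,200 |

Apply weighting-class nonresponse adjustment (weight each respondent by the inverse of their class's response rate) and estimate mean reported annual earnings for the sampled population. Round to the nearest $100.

Class response rates: no degree 162/180 = 90%, high school 88/160 = 55%, some college 110/220 = 50%, associate degree 68/80 = 85%, bachelor's degree 91/260 = 35%.
With weight = n_sampled/n_responded per class, the weighted class total is n_sampled:
  no degree: 180 × 63,400 = 11,412,000
  high school: 160 × 42,300 = 6,768,000
  some college: 220 × 63,500 = 13,970,000
  associate degree: 80 × 47,100 = 3,768,000
  bachelor's degree: 260 × 103,200 = 26,832,000
Adjusted estimate = 62,750,000 / 900 = 69722.2 → $69,700.

$69,700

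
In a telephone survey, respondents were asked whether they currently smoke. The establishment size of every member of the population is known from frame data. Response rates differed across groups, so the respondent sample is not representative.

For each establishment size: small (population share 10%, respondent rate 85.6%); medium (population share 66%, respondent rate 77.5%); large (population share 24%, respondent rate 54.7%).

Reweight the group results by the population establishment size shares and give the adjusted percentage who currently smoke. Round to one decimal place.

Post-stratification weights by population share, not respondent share:
  small: 0.1 × 85.6 = 8.56
  medium: 0.66 × 77.5 = 51.15
  large: 0.24 × 54.7 = 13.128
Post-stratified estimate = 72.838 → 72.8%.

72.8%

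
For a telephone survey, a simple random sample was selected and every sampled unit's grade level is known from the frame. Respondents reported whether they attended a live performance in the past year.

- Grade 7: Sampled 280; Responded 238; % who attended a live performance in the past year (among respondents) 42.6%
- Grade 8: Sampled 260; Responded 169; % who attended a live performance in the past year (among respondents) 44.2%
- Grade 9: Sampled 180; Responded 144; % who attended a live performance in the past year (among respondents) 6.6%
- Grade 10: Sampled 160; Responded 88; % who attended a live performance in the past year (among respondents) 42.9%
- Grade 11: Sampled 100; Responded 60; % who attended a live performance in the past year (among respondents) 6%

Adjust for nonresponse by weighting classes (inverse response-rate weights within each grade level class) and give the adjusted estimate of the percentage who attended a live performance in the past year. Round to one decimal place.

32.7%

Response rates by class: Grade 7 238/280 = 85%, Grade 8 169/260 = 65%, Grade 9 144/180 = 80%, Grade 10 88/160 = 55%, Grade 11 60/100 = 60%.
Inverse-response-rate weighting restores each class to its sampled count, so class totals weight by n_sampled:
  Grade 7: 280 × 42.6 = 11,928
  Grade 8: 260 × 44.2 = 11,492
  Grade 9: 180 × 6.6 = 1188
  Grade 10: 160 × 42.9 = 6864
  Grade 11: 100 × 6 = 600
Adjusted estimate = 32,072 / 980 = 32.7265 → 32.7%.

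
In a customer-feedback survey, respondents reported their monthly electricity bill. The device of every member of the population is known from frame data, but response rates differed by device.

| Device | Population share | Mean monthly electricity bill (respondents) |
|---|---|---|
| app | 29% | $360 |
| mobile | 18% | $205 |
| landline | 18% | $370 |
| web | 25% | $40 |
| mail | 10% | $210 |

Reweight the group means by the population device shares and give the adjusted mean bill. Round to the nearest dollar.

Weight each group's respondent value by its population share:
  app: 0.29 × 360 = 104.4
  mobile: 0.18 × 205 = 36.9
  landline: 0.18 × 370 = 66.6
  web: 0.25 × 40 = 10
  mail: 0.1 × 210 = 21
Post-stratified estimate = 238.9 → $239.

$239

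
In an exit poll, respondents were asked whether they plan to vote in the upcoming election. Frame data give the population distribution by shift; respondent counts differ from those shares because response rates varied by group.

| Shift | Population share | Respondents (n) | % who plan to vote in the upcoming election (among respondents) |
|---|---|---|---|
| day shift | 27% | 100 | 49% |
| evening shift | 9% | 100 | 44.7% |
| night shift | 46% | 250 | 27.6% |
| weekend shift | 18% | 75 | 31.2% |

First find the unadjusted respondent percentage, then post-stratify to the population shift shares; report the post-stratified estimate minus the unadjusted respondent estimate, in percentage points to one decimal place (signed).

Unadjusted (pooled respondent) estimate weights by respondent counts:
  (100/525)×49 + (100/525)×44.7 + (250/525)×27.6 + (75/525)×31.2 = 35.4476%
Reweighting by population shift shares:
  0.27×49 + 0.09×44.7 + 0.46×27.6 + 0.18×31.2 = 35.565%
Difference = 35.565 − 35.4476 = 0.1174 pp.

+0.1 percentage points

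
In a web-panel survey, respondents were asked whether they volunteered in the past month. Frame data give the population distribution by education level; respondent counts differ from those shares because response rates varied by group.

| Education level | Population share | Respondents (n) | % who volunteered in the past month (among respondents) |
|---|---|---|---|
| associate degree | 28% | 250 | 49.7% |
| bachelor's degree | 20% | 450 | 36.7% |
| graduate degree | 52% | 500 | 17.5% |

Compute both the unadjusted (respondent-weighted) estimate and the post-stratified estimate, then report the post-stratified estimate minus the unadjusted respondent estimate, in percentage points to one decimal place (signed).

-1.1 percentage points

Naive respondent-only estimate (weights = respondent counts):
  (250/1200)×49.7 + (450/1200)×36.7 + (500/1200)×17.5 = 31.4083%
Reweighting by population education level shares:
  0.28×49.7 + 0.2×36.7 + 0.52×17.5 = 30.356%
Difference = 30.356 − 31.4083 = -1.0523 pp.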